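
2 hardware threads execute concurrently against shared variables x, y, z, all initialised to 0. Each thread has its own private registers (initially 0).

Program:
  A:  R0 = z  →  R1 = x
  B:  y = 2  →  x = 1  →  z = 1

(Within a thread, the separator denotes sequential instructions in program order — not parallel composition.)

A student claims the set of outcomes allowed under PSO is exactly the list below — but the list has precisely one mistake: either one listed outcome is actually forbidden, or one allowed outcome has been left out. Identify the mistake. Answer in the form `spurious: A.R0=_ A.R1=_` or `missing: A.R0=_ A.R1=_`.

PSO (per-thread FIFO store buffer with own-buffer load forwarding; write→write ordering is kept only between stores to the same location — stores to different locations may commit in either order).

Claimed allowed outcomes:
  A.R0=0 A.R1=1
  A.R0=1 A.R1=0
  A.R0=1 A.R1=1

outcome vector order: (A.R0,A.R1)
PSO (4): (0,0), (0,1), (1,0), (1,1)
PSO∖claimed = {(0,0)}

missing: A.R0=0 A.R1=0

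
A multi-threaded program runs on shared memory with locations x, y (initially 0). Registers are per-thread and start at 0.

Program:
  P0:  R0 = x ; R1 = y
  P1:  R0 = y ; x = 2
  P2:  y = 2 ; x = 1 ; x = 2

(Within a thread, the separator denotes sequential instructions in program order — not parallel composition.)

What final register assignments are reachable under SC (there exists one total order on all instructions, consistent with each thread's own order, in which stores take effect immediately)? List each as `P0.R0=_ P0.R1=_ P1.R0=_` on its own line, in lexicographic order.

outcome vector order: (P0.R0,P0.R1,P1.R0)
|SC outcomes| = 9

P0.R0=0 P0.R1=0 P1.R0=0
P0.R0=0 P0.R1=0 P1.R0=2
P0.R0=0 P0.R1=2 P1.R0=0
P0.R0=0 P0.R1=2 P1.R0=2
P0.R0=1 P0.R1=2 P1.R0=0
P0.R0=1 P0.R1=2 P1.R0=2
P0.R0=2 P0.R1=0 P1.R0=0
P0.R0=2 P0.R1=2 P1.R0=0
P0.R0=2 P0.R1=2 P1.R0=2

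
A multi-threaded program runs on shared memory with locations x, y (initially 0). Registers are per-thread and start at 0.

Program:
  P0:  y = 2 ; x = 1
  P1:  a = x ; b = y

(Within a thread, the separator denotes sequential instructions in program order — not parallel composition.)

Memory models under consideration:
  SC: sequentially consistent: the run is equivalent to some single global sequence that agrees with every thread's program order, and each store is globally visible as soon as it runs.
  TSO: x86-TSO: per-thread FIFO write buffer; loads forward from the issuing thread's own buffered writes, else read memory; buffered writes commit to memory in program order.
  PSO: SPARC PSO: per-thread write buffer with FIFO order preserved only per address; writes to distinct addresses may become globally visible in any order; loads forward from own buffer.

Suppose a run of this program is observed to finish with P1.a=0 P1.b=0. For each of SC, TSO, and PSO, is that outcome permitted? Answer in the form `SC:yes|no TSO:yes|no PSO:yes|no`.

SC:yes TSO:yes PSO:yes

outcome vector order: (P1.a,P1.b)
SC: 3 outcomes — {00; 02; 12}
TSO: 3 outcomes — {00; 02; 12}
PSO: 4 outcomes — {00; 02; 10; 12}
target 00 ∈ {SC,TSO,PSO}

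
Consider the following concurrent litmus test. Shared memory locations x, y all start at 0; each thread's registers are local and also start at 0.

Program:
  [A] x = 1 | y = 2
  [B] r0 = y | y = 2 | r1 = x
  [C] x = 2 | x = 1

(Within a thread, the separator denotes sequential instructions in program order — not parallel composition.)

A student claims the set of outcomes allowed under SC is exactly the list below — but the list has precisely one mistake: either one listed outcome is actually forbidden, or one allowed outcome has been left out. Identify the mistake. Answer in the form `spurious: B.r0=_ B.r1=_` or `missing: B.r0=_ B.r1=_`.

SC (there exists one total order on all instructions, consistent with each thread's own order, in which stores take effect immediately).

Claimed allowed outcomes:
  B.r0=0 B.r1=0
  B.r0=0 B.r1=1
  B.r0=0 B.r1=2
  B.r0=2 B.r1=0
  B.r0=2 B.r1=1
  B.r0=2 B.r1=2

outcome vector order: (B.r0,B.r1)
SC: 5 outcomes — {0/0, 0/1, 0/2, 2/1, 2/2}
claimed∖SC = {2/0}

spurious: B.r0=2 B.r1=0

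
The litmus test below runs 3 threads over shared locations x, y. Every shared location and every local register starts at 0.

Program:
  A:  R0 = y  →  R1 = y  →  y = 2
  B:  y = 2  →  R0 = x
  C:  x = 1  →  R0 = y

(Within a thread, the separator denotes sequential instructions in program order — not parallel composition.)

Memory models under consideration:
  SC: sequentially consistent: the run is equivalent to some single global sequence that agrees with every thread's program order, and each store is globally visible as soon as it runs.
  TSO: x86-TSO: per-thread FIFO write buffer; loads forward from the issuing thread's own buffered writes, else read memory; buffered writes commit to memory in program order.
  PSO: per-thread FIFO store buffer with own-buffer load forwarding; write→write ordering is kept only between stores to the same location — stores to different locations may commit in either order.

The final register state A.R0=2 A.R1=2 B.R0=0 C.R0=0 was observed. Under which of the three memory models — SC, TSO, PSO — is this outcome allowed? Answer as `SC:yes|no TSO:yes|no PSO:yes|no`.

SC:no TSO:yes PSO:yes

outcome vector order: (A.R0,A.R1,B.R0,C.R0)
SC (9): 0002 0010 0012 0202 0210 0212 2202 2210 2212
TSO (12): 0000 0002 0010 0012 0200 0202 0210 0212 2200 2202 2210 2212
PSO (12): 0000 0002 0010 0012 0200 0202 0210 0212 2200 2202 2210 2212
target 2200 ∈ {TSO,PSO}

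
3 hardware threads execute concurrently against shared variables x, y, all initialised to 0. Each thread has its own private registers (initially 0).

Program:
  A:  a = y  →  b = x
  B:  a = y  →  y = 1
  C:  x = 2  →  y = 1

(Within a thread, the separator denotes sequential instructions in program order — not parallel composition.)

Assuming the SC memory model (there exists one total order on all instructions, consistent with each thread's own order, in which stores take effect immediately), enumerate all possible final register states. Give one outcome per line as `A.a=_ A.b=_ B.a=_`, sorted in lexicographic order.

A.a=0 A.b=0 B.a=0
A.a=0 A.b=0 B.a=1
A.a=0 A.b=2 B.a=0
A.a=0 A.b=2 B.a=1
A.a=1 A.b=0 B.a=0
A.a=1 A.b=2 B.a=0
A.a=1 A.b=2 B.a=1

outcome vector order: (A.a,A.b,B.a)
|SC outcomes| = 7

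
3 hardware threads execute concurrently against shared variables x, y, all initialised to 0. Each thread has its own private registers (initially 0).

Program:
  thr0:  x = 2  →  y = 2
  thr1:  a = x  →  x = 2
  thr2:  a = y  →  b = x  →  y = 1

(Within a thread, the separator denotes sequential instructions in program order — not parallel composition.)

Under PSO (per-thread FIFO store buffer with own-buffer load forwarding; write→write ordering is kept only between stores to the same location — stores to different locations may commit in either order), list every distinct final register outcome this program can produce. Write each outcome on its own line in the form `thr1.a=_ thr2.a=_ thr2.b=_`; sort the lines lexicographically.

thr1.a=0 thr2.a=0 thr2.b=0
thr1.a=0 thr2.a=0 thr2.b=2
thr1.a=0 thr2.a=2 thr2.b=0
thr1.a=0 thr2.a=2 thr2.b=2
thr1.a=2 thr2.a=0 thr2.b=0
thr1.a=2 thr2.a=0 thr2.b=2
thr1.a=2 thr2.a=2 thr2.b=0
thr1.a=2 thr2.a=2 thr2.b=2

outcome vector order: (thr1.a,thr2.a,thr2.b)
|PSO outcomes| = 8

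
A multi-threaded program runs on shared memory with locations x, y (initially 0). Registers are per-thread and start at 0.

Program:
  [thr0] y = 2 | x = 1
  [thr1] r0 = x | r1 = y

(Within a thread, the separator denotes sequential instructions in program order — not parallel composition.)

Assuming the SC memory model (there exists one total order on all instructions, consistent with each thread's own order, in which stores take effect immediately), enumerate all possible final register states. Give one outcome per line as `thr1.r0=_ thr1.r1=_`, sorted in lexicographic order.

thr1.r0=0 thr1.r1=0
thr1.r0=0 thr1.r1=2
thr1.r0=1 thr1.r1=2

outcome vector order: (thr1.r0,thr1.r1)
|SC outcomes| = 3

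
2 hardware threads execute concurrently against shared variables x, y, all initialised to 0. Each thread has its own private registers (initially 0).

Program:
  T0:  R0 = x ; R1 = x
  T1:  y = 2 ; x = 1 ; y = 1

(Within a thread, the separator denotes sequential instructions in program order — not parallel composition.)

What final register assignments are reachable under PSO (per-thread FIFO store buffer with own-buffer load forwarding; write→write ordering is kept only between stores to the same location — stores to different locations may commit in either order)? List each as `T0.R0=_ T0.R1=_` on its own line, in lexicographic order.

outcome vector order: (T0.R0,T0.R1)
|PSO outcomes| = 3

T0.R0=0 T0.R1=0
T0.R0=0 T0.R1=1
T0.R0=1 T0.R1=1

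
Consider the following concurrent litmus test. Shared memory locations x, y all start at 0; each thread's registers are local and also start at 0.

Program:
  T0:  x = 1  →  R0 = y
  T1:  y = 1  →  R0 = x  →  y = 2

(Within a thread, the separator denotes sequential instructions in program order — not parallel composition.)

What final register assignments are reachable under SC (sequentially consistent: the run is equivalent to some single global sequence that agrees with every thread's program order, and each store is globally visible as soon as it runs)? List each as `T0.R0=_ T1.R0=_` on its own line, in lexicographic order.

outcome vector order: (T0.R0,T1.R0)
|SC outcomes| = 5

T0.R0=0 T1.R0=1
T0.R0=1 T1.R0=0
T0.R0=1 T1.R0=1
T0.R0=2 T1.R0=0
T0.R0=2 T1.R0=1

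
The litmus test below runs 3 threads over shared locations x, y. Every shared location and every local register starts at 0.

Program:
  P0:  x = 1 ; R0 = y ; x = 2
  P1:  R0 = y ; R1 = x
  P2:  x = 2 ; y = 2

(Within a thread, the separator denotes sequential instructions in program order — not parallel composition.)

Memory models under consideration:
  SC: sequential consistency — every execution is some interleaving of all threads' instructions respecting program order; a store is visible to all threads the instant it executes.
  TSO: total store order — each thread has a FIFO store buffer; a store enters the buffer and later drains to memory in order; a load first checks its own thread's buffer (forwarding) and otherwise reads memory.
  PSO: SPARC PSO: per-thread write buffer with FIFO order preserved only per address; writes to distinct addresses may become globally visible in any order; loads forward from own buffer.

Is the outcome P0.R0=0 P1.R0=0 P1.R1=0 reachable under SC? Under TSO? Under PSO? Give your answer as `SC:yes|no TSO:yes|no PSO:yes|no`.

SC:yes TSO:yes PSO:yes

outcome vector order: (P0.R0,P1.R0,P1.R1)
[SC] allowed = {(0,0,0); (0,0,1); (0,0,2); (0,2,1); (0,2,2); (2,0,0); (2,0,1); (2,0,2); (2,2,1); (2,2,2)}
[TSO] allowed = {(0,0,0); (0,0,1); (0,0,2); (0,2,1); (0,2,2); (2,0,0); (2,0,1); (2,0,2); (2,2,1); (2,2,2)}
[PSO] allowed = {(0,0,0); (0,0,1); (0,0,2); (0,2,0); (0,2,1); (0,2,2); (2,0,0); (2,0,1); (2,0,2); (2,2,0); (2,2,1); (2,2,2)}
target (0,0,0) ∈ {SC,TSO,PSO}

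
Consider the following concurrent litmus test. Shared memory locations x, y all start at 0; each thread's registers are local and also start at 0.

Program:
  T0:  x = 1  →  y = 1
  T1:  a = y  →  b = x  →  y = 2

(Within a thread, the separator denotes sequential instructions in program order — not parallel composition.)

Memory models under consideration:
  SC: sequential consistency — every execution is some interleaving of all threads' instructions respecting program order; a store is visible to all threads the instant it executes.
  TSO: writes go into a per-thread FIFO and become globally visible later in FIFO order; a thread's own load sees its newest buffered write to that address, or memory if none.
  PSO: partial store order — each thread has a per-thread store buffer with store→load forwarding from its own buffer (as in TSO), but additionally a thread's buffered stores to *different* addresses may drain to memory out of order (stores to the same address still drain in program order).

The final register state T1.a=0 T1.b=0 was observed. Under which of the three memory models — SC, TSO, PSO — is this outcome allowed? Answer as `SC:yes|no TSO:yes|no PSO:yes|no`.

SC:yes TSO:yes PSO:yes

outcome vector order: (T1.a,T1.b)
under SC → 0/0; 0/1; 1/1
under TSO → 0/0; 0/1; 1/1
under PSO → 0/0; 0/1; 1/0; 1/1
target 0/0 ∈ {SC,TSO,PSO}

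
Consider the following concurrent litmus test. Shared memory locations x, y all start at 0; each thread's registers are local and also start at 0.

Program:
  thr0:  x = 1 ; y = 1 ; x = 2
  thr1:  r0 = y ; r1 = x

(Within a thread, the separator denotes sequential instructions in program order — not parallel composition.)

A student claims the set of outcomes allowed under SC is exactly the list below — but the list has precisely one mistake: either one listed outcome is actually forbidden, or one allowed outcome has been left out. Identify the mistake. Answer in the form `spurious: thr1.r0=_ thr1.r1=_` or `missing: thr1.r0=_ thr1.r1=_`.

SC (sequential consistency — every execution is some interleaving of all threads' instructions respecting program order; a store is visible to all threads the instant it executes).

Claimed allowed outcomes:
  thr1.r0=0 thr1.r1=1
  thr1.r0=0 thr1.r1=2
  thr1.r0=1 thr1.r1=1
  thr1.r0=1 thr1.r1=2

missing: thr1.r0=0 thr1.r1=0

outcome vector order: (thr1.r0,thr1.r1)
[SC] allowed = {0/0; 0/1; 0/2; 1/1; 1/2}
SC∖claimed = {0/0}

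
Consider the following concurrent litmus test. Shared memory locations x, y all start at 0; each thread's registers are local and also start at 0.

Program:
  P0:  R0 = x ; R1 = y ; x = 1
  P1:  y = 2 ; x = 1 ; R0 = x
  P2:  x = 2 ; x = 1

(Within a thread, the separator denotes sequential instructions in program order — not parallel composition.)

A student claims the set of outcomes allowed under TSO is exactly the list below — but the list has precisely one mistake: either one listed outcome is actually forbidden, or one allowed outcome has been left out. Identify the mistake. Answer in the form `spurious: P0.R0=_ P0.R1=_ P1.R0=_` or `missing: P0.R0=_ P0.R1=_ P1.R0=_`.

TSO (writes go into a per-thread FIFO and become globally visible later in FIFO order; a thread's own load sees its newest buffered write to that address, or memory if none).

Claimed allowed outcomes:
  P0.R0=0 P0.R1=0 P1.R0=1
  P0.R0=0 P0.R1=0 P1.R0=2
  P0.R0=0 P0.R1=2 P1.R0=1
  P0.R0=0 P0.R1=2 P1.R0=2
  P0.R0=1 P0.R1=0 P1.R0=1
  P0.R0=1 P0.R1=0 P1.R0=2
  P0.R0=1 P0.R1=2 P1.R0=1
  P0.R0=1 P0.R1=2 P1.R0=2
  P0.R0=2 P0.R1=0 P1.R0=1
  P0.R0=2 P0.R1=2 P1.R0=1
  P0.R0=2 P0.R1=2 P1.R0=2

spurious: P0.R0=1 P0.R1=0 P1.R0=2

outcome vector order: (P0.R0,P0.R1,P1.R0)
under TSO → (0,0,1); (0,0,2); (0,2,1); (0,2,2); (1,0,1); (1,2,1); (1,2,2); (2,0,1); (2,2,1); (2,2,2)
claimed∖TSO = {(1,0,2)}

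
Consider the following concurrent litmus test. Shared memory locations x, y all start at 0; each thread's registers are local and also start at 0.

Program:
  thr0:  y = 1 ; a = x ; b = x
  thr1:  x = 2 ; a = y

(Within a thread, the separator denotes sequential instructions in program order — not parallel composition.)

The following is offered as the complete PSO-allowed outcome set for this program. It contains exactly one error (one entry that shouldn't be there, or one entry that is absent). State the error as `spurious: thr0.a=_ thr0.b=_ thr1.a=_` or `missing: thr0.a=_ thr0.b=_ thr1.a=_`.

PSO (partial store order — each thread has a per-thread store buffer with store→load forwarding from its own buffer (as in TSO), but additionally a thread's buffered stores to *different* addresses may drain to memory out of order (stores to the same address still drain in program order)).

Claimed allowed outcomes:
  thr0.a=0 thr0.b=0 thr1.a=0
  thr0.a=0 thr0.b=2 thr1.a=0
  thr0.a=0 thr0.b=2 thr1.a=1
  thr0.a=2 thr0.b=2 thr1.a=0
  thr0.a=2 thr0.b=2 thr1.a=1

missing: thr0.a=0 thr0.b=0 thr1.a=1

outcome vector order: (thr0.a,thr0.b,thr1.a)
PSO: 6 outcomes — {000 001 020 021 220 221}
PSO∖claimed = {001}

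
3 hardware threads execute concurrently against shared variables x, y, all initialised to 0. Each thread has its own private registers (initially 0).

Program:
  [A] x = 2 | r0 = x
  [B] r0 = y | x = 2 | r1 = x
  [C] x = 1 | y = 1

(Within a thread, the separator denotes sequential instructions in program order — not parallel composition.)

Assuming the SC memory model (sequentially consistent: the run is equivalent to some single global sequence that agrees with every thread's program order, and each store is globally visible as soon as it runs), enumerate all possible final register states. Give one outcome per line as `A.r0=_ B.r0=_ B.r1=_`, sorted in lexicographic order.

A.r0=1 B.r0=0 B.r1=1
A.r0=1 B.r0=0 B.r1=2
A.r0=1 B.r0=1 B.r1=2
A.r0=2 B.r0=0 B.r1=1
A.r0=2 B.r0=0 B.r1=2
A.r0=2 B.r0=1 B.r1=2

outcome vector order: (A.r0,B.r0,B.r1)
|SC outcomes| = 6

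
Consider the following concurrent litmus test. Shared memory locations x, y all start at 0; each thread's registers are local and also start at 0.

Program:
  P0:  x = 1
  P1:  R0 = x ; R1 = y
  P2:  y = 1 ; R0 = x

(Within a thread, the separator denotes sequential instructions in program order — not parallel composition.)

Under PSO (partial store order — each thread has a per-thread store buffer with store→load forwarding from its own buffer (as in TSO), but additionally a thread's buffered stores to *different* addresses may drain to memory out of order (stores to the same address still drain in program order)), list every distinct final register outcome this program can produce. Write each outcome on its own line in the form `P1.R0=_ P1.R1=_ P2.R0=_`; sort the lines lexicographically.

P1.R0=0 P1.R1=0 P2.R0=0
P1.R0=0 P1.R1=0 P2.R0=1
P1.R0=0 P1.R1=1 P2.R0=0
P1.R0=0 P1.R1=1 P2.R0=1
P1.R0=1 P1.R1=0 P2.R0=0
P1.R0=1 P1.R1=0 P2.R0=1
P1.R0=1 P1.R1=1 P2.R0=0
P1.R0=1 P1.R1=1 P2.R0=1

outcome vector order: (P1.R0,P1.R1,P2.R0)
|PSO outcomes| = 8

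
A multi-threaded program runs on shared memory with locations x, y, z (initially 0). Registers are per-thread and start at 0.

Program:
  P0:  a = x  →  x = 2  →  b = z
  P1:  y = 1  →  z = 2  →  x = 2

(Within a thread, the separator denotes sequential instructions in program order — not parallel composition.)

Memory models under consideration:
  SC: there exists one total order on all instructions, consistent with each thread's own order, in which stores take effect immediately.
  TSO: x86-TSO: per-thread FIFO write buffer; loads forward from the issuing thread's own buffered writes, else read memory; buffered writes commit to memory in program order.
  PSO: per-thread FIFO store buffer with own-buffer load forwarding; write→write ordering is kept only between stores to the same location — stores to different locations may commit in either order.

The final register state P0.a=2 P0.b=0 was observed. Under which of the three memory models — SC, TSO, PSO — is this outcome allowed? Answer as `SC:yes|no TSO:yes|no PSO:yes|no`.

SC:no TSO:no PSO:yes

outcome vector order: (P0.a,P0.b)
[SC] allowed = {00; 02; 22}
[TSO] allowed = {00; 02; 22}
[PSO] allowed = {00; 02; 20; 22}
target 20 ∈ {PSO}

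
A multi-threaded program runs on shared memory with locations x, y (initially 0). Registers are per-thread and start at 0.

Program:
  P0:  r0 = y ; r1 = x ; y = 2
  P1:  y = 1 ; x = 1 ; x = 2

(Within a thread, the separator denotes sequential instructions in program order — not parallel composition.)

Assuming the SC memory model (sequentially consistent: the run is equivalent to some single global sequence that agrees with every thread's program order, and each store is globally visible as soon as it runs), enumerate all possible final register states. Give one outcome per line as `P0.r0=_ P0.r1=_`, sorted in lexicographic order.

outcome vector order: (P0.r0,P0.r1)
|SC outcomes| = 6

P0.r0=0 P0.r1=0
P0.r0=0 P0.r1=1
P0.r0=0 P0.r1=2
P0.r0=1 P0.r1=0
P0.r0=1 P0.r1=1
P0.r0=1 P0.r1=2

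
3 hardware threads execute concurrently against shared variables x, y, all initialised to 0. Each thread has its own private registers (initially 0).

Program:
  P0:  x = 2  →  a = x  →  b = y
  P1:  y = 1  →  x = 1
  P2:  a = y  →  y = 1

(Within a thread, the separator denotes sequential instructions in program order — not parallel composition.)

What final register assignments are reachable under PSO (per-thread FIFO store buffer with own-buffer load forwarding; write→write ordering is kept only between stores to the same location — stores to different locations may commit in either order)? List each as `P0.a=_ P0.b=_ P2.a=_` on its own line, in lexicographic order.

P0.a=1 P0.b=0 P2.a=0
P0.a=1 P0.b=0 P2.a=1
P0.a=1 P0.b=1 P2.a=0
P0.a=1 P0.b=1 P2.a=1
P0.a=2 P0.b=0 P2.a=0
P0.a=2 P0.b=0 P2.a=1
P0.a=2 P0.b=1 P2.a=0
P0.a=2 P0.b=1 P2.a=1

outcome vector order: (P0.a,P0.b,P2.a)
|PSO outcomes| = 8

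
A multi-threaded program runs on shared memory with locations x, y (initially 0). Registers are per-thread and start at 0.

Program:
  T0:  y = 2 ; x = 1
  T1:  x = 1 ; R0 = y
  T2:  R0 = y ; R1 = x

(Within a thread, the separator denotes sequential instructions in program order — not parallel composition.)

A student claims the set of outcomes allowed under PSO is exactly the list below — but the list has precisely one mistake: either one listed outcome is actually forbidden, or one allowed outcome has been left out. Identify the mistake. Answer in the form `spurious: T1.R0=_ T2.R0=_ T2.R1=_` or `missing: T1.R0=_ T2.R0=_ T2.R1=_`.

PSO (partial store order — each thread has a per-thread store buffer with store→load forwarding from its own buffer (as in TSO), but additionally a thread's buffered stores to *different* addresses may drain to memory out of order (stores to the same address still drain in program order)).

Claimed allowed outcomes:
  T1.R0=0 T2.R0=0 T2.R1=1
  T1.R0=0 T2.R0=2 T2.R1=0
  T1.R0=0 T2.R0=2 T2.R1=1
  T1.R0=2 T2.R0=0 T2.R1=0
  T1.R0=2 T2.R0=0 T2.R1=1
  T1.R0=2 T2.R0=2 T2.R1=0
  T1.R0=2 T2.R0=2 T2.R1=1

missing: T1.R0=0 T2.R0=0 T2.R1=0

outcome vector order: (T1.R0,T2.R0,T2.R1)
under PSO → (0,0,0), (0,0,1), (0,2,0), (0,2,1), (2,0,0), (2,0,1), (2,2,0), (2,2,1)
PSO∖claimed = {(0,0,0)}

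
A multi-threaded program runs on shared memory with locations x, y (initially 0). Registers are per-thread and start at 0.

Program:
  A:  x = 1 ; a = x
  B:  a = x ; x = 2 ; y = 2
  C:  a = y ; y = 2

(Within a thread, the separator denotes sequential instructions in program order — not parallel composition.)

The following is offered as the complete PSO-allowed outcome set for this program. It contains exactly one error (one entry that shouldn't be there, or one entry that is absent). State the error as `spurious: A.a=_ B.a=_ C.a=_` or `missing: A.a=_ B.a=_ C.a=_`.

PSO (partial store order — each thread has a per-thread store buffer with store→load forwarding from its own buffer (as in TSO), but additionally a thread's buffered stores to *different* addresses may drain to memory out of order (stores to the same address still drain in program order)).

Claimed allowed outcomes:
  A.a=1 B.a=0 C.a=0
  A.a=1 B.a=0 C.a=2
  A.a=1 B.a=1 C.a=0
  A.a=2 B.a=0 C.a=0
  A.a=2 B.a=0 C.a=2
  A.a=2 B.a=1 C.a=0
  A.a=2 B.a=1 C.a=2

missing: A.a=1 B.a=1 C.a=2

outcome vector order: (A.a,B.a,C.a)
[PSO] allowed = {(1,0,0) (1,0,2) (1,1,0) (1,1,2) (2,0,0) (2,0,2) (2,1,0) (2,1,2)}
PSO∖claimed = {(1,1,2)}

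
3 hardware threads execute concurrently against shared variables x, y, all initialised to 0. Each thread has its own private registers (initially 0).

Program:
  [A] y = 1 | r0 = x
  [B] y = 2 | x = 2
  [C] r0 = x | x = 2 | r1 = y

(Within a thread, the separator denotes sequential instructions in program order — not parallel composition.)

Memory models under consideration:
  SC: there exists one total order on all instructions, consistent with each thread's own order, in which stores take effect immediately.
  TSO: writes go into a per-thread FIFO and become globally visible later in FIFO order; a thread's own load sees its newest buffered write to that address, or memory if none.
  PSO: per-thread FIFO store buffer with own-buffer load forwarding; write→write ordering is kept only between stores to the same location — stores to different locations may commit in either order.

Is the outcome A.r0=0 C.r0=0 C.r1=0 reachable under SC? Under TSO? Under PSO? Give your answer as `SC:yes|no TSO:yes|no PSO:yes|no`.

outcome vector order: (A.r0,C.r0,C.r1)
SC (9): 001, 002, 021, 022, 200, 201, 202, 221, 222
TSO (10): 000, 001, 002, 021, 022, 200, 201, 202, 221, 222
PSO (12): 000, 001, 002, 020, 021, 022, 200, 201, 202, 220, 221, 222
target 000 ∈ {TSO,PSO}

SC:no TSO:yes PSO:yes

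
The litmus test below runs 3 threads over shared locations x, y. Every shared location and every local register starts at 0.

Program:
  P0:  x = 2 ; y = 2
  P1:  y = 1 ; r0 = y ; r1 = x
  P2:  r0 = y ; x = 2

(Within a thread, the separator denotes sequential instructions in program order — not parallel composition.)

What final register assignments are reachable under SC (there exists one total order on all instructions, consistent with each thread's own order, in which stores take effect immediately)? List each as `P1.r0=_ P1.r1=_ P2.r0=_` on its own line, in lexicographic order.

outcome vector order: (P1.r0,P1.r1,P2.r0)
|SC outcomes| = 9

P1.r0=1 P1.r1=0 P2.r0=0
P1.r0=1 P1.r1=0 P2.r0=1
P1.r0=1 P1.r1=0 P2.r0=2
P1.r0=1 P1.r1=2 P2.r0=0
P1.r0=1 P1.r1=2 P2.r0=1
P1.r0=1 P1.r1=2 P2.r0=2
P1.r0=2 P1.r1=2 P2.r0=0
P1.r0=2 P1.r1=2 P2.r0=1
P1.r0=2 P1.r1=2 P2.r0=2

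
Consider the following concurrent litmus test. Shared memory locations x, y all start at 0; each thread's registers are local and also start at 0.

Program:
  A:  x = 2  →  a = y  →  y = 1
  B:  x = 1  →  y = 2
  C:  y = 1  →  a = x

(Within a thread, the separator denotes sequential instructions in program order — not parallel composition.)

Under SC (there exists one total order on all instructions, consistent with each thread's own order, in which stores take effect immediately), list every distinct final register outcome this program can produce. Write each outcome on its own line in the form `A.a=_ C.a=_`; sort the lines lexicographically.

A.a=0 C.a=1
A.a=0 C.a=2
A.a=1 C.a=0
A.a=1 C.a=1
A.a=1 C.a=2
A.a=2 C.a=0
A.a=2 C.a=1
A.a=2 C.a=2

outcome vector order: (A.a,C.a)
|SC outcomes| = 8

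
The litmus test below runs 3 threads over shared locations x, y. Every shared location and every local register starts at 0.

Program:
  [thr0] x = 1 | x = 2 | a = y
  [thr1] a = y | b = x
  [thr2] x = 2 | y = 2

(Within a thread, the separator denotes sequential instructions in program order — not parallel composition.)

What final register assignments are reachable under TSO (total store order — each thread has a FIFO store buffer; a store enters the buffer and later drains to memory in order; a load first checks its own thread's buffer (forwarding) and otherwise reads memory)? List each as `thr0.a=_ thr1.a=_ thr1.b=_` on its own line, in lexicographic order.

thr0.a=0 thr1.a=0 thr1.b=0
thr0.a=0 thr1.a=0 thr1.b=1
thr0.a=0 thr1.a=0 thr1.b=2
thr0.a=0 thr1.a=2 thr1.b=1
thr0.a=0 thr1.a=2 thr1.b=2
thr0.a=2 thr1.a=0 thr1.b=0
thr0.a=2 thr1.a=0 thr1.b=1
thr0.a=2 thr1.a=0 thr1.b=2
thr0.a=2 thr1.a=2 thr1.b=1
thr0.a=2 thr1.a=2 thr1.b=2

outcome vector order: (thr0.a,thr1.a,thr1.b)
|TSO outcomes| = 10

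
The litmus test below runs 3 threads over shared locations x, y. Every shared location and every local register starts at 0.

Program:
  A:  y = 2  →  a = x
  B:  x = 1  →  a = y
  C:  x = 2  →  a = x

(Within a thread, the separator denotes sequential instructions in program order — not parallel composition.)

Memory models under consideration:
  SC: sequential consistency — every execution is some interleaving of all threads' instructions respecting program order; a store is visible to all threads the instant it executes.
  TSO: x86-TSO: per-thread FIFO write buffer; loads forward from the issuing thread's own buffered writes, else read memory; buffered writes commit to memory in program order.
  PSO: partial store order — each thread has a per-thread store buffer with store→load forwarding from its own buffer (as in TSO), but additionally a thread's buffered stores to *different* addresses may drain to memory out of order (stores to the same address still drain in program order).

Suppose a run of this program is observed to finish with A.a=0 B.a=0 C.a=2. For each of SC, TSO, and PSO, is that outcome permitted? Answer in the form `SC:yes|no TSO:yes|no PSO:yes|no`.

SC:no TSO:yes PSO:yes

outcome vector order: (A.a,B.a,C.a)
SC (9): (0,2,1); (0,2,2); (1,0,1); (1,0,2); (1,2,1); (1,2,2); (2,0,2); (2,2,1); (2,2,2)
TSO (12): (0,0,1); (0,0,2); (0,2,1); (0,2,2); (1,0,1); (1,0,2); (1,2,1); (1,2,2); (2,0,1); (2,0,2); (2,2,1); (2,2,2)
PSO (12): (0,0,1); (0,0,2); (0,2,1); (0,2,2); (1,0,1); (1,0,2); (1,2,1); (1,2,2); (2,0,1); (2,0,2); (2,2,1); (2,2,2)
target (0,0,2) ∈ {TSO,PSO}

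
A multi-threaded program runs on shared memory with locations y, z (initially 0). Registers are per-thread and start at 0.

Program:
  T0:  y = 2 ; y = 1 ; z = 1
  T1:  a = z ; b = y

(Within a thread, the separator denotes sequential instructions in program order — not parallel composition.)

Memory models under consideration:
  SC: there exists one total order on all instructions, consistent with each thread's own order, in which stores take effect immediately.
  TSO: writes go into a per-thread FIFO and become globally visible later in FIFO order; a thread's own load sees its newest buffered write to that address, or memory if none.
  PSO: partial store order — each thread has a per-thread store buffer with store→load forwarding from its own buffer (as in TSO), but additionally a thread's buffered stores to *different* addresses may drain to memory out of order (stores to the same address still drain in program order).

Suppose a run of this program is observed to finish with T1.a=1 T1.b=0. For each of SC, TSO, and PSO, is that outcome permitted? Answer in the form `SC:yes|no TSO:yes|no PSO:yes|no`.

outcome vector order: (T1.a,T1.b)
SC: 4 outcomes — {(0,0), (0,1), (0,2), (1,1)}
TSO: 4 outcomes — {(0,0), (0,1), (0,2), (1,1)}
PSO: 6 outcomes — {(0,0), (0,1), (0,2), (1,0), (1,1), (1,2)}
target (1,0) ∈ {PSO}

SC:no TSO:no PSO:yes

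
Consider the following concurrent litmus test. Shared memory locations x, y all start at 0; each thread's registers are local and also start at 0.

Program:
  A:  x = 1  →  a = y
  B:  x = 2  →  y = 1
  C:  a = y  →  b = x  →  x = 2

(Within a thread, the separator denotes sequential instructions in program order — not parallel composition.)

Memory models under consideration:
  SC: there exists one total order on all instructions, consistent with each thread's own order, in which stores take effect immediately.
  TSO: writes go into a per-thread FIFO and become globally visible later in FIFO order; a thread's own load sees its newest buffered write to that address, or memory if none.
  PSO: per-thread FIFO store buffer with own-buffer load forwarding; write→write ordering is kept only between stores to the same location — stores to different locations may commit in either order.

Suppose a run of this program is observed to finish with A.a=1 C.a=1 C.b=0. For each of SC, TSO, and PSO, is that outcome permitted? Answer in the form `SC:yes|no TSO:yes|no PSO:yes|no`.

SC:no TSO:no PSO:yes

outcome vector order: (A.a,C.a,C.b)
SC: 10 outcomes — {000, 001, 002, 011, 012, 100, 101, 102, 111, 112}
TSO: 10 outcomes — {000, 001, 002, 011, 012, 100, 101, 102, 111, 112}
PSO: 12 outcomes — {000, 001, 002, 010, 011, 012, 100, 101, 102, 110, 111, 112}
target 110 ∈ {PSO}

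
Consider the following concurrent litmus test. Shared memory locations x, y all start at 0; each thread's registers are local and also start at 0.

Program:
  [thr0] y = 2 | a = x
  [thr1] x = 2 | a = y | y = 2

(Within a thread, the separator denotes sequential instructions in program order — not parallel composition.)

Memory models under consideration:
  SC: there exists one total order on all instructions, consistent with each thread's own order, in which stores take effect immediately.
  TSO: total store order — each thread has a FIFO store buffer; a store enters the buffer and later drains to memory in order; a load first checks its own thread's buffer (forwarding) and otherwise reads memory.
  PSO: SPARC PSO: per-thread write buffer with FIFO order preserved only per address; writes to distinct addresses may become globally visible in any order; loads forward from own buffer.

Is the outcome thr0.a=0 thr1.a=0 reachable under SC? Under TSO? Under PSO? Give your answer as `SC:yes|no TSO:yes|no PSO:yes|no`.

SC:no TSO:yes PSO:yes

outcome vector order: (thr0.a,thr1.a)
under SC → 0/2 2/0 2/2
under TSO → 0/0 0/2 2/0 2/2
under PSO → 0/0 0/2 2/0 2/2
target 0/0 ∈ {TSO,PSO}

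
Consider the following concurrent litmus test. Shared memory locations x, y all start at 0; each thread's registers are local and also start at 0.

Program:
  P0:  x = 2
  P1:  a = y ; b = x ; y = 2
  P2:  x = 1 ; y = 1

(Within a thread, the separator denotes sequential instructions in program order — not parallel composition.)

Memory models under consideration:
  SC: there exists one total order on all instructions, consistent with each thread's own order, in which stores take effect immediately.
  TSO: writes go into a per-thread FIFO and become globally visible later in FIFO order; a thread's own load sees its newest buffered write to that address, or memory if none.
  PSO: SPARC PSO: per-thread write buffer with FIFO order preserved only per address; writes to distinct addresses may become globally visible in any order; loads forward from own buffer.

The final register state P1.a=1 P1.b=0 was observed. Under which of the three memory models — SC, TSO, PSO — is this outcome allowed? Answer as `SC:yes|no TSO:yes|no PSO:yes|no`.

SC:no TSO:no PSO:yes

outcome vector order: (P1.a,P1.b)
under SC → 0/0; 0/1; 0/2; 1/1; 1/2
under TSO → 0/0; 0/1; 0/2; 1/1; 1/2
under PSO → 0/0; 0/1; 0/2; 1/0; 1/1; 1/2
target 1/0 ∈ {PSO}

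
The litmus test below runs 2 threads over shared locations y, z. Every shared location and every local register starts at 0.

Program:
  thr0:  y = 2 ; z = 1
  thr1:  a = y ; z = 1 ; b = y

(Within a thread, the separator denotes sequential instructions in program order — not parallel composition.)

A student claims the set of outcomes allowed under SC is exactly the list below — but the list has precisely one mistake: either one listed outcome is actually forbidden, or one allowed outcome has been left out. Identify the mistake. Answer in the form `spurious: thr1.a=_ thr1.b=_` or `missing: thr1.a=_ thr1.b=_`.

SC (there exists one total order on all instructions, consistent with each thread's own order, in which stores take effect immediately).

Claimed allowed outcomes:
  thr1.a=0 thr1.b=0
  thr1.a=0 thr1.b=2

missing: thr1.a=2 thr1.b=2

outcome vector order: (thr1.a,thr1.b)
under SC → <0 0>, <0 2>, <2 2>
SC∖claimed = {<2 2>}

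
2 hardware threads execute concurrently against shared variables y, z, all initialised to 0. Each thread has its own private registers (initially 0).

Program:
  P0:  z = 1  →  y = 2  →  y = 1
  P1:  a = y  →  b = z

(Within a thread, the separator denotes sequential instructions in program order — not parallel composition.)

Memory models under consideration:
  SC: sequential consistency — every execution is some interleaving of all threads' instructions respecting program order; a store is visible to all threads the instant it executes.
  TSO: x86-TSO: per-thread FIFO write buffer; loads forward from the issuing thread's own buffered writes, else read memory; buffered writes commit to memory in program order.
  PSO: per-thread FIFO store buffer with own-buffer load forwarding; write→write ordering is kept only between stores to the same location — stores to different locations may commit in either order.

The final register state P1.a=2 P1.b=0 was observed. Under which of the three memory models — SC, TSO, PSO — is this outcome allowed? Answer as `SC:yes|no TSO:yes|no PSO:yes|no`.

SC:no TSO:no PSO:yes

outcome vector order: (P1.a,P1.b)
[SC] allowed = {(0,0) (0,1) (1,1) (2,1)}
[TSO] allowed = {(0,0) (0,1) (1,1) (2,1)}
[PSO] allowed = {(0,0) (0,1) (1,0) (1,1) (2,0) (2,1)}
target (2,0) ∈ {PSO}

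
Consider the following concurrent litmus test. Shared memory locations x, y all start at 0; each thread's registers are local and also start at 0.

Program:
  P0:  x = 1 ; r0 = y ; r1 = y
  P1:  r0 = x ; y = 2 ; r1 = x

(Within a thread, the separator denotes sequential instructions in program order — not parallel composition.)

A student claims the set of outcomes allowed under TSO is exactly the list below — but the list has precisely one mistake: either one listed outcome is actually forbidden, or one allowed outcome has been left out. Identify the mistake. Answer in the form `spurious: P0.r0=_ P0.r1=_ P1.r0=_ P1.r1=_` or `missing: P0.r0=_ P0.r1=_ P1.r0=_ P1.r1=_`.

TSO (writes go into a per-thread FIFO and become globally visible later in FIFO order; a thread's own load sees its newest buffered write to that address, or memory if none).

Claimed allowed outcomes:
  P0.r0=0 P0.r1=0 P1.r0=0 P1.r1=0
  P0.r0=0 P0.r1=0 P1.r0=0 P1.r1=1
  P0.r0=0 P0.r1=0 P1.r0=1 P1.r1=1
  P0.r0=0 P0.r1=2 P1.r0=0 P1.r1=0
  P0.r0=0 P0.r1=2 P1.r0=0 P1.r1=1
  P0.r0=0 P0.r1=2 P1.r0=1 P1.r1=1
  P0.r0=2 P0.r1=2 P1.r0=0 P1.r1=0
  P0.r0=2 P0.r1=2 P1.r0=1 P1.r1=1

outcome vector order: (P0.r0,P0.r1,P1.r0,P1.r1)
under TSO → 0/0/0/0 0/0/0/1 0/0/1/1 0/2/0/0 0/2/0/1 0/2/1/1 2/2/0/0 2/2/0/1 2/2/1/1
TSO∖claimed = {2/2/0/1}

missing: P0.r0=2 P0.r1=2 P1.r0=0 P1.r1=1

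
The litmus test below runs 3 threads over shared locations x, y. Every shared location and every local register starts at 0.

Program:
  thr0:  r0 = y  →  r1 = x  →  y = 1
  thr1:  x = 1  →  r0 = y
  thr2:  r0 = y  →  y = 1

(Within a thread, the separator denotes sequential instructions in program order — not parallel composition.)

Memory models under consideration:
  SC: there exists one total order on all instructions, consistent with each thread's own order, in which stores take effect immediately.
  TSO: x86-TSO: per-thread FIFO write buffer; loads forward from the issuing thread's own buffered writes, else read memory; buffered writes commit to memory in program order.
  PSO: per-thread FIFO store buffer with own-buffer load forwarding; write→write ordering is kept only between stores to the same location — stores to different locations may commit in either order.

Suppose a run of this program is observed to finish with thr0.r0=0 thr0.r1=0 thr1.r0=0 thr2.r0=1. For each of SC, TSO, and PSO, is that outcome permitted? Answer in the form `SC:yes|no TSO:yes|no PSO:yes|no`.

SC:yes TSO:yes PSO:yes

outcome vector order: (thr0.r0,thr0.r1,thr1.r0,thr2.r0)
[SC] allowed = {0000; 0001; 0010; 0011; 0100; 0101; 0110; 0111; 1010; 1100; 1110}
[TSO] allowed = {0000; 0001; 0010; 0011; 0100; 0101; 0110; 0111; 1000; 1010; 1100; 1110}
[PSO] allowed = {0000; 0001; 0010; 0011; 0100; 0101; 0110; 0111; 1000; 1010; 1100; 1110}
target 0001 ∈ {SC,TSO,PSO}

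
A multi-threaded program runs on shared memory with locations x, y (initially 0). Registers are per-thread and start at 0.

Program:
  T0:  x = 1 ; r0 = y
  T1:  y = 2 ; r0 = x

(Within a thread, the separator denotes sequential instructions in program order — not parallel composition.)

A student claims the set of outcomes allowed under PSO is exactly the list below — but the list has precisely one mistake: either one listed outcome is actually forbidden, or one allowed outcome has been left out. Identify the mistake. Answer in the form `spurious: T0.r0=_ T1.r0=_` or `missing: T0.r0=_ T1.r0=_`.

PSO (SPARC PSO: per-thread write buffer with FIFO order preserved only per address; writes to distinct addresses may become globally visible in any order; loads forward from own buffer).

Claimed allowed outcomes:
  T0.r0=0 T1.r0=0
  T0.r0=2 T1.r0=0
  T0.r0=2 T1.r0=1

missing: T0.r0=0 T1.r0=1

outcome vector order: (T0.r0,T1.r0)
PSO (4): 00, 01, 20, 21
PSO∖claimed = {01}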